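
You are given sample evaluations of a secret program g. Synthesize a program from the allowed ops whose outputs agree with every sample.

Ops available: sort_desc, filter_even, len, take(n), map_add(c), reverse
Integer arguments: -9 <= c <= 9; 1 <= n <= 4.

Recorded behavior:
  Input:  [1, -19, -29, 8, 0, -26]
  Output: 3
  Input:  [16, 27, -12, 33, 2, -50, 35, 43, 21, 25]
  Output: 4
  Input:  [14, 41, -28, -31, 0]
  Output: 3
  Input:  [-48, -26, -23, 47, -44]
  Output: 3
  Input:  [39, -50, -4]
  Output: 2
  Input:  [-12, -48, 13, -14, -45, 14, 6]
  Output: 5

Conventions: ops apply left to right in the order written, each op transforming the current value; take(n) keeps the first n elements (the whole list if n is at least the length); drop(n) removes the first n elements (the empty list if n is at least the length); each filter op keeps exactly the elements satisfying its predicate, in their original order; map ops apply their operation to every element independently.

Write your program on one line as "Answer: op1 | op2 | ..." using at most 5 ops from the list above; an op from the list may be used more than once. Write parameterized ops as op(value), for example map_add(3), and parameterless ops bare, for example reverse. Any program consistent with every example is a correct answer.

filter_even | map_add(-3) | sort_desc | len

Check, running the answer program on each example:
  [1, -19, -29, 8, 0, -26] -> [8, 0, -26] -> [5, -3, -29] -> [5, -3, -29] -> 3
  [16, 27, -12, 33, 2, -50, 35, 43, 21, 25] -> [16, -12, 2, -50] -> [13, -15, -1, -53] -> [13, -1, -15, -53] -> 4
  [14, 41, -28, -31, 0] -> [14, -28, 0] -> [11, -31, -3] -> [11, -3, -31] -> 3
  [-48, -26, -23, 47, -44] -> [-48, -26, -44] -> [-51, -29, -47] -> [-29, -47, -51] -> 3
  [39, -50, -4] -> [-50, -4] -> [-53, -7] -> [-7, -53] -> 2
  [-12, -48, 13, -14, -45, 14, 6] -> [-12, -48, -14, 14, 6] -> [-15, -51, -17, 11, 3] -> [11, 3, -15, -17, -51] -> 5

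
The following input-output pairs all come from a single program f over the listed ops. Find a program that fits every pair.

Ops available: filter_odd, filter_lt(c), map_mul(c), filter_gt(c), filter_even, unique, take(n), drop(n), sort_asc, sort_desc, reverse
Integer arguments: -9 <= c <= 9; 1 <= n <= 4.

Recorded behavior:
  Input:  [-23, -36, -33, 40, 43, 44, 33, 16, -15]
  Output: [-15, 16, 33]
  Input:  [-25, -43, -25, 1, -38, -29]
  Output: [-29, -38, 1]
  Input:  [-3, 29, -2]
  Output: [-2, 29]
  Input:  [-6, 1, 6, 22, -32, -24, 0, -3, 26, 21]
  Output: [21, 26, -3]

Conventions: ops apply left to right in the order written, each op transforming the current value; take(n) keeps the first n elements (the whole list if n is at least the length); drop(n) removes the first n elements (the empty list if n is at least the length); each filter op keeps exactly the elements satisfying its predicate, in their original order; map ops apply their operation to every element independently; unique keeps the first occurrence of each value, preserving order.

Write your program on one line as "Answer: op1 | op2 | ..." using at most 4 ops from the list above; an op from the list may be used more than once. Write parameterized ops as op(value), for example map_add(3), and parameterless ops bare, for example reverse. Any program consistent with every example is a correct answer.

drop(1) | reverse | take(3)

Check, running the answer program on each example:
  [-23, -36, -33, 40, 43, 44, 33, 16, -15] -> [-36, -33, 40, 43, 44, 33, 16, -15] -> [-15, 16, 33, 44, 43, 40, -33, -36] -> [-15, 16, 33]
  [-25, -43, -25, 1, -38, -29] -> [-43, -25, 1, -38, -29] -> [-29, -38, 1, -25, -43] -> [-29, -38, 1]
  [-3, 29, -2] -> [29, -2] -> [-2, 29] -> [-2, 29]
  [-6, 1, 6, 22, -32, -24, 0, -3, 26, 21] -> [1, 6, 22, -32, -24, 0, -3, 26, 21] -> [21, 26, -3, 0, -24, -32, 22, 6, 1] -> [21, 26, -3]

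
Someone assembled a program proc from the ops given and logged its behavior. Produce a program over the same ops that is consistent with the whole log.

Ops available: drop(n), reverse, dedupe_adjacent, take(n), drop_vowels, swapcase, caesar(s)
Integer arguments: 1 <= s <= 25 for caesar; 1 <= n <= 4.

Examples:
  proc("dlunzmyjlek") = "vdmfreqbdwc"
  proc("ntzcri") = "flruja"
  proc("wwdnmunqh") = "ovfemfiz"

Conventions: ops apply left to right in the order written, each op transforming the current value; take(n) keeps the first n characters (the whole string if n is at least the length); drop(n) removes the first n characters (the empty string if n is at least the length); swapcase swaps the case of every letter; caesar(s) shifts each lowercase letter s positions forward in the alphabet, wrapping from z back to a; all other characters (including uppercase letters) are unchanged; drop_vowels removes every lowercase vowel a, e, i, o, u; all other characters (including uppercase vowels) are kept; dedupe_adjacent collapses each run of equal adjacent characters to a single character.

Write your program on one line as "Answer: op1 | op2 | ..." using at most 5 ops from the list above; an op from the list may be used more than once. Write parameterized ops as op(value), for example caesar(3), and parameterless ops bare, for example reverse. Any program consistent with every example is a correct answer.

dedupe_adjacent | caesar(20) | caesar(18) | caesar(6)

Check, running the answer program on each example:
  "dlunzmyjlek" -> "dlunzmyjlek" -> "xfohtgsdfye" -> "pxgzlykvxqw" -> "vdmfreqbdwc"
  "ntzcri" -> "ntzcri" -> "hntwlc" -> "zflodu" -> "flruja"
  "wwdnmunqh" -> "wdnmunqh" -> "qxhgohkb" -> "ipzygzct" -> "ovfemfiz"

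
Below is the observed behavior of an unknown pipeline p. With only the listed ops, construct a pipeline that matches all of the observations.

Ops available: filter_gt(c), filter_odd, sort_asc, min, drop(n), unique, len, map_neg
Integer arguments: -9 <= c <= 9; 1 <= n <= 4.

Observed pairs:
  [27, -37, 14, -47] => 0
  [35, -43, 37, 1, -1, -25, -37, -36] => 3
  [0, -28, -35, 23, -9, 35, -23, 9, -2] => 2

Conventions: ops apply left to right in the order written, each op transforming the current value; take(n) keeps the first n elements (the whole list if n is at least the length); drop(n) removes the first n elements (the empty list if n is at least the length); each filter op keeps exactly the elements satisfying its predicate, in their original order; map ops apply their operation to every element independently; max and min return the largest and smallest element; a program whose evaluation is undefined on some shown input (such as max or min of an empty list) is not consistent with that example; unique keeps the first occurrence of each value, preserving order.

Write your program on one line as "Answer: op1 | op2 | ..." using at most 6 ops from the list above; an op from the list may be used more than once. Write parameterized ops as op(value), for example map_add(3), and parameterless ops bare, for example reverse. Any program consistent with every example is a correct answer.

drop(2) | map_neg | filter_gt(-6) | drop(2) | len

Check, running the answer program on each example:
  [27, -37, 14, -47] -> [14, -47] -> [-14, 47] -> [47] -> [] -> 0
  [35, -43, 37, 1, -1, -25, -37, -36] -> [37, 1, -1, -25, -37, -36] -> [-37, -1, 1, 25, 37, 36] -> [-1, 1, 25, 37, 36] -> [25, 37, 36] -> 3
  [0, -28, -35, 23, -9, 35, -23, 9, -2] -> [-35, 23, -9, 35, -23, 9, -2] -> [35, -23, 9, -35, 23, -9, 2] -> [35, 9, 23, 2] -> [23, 2] -> 2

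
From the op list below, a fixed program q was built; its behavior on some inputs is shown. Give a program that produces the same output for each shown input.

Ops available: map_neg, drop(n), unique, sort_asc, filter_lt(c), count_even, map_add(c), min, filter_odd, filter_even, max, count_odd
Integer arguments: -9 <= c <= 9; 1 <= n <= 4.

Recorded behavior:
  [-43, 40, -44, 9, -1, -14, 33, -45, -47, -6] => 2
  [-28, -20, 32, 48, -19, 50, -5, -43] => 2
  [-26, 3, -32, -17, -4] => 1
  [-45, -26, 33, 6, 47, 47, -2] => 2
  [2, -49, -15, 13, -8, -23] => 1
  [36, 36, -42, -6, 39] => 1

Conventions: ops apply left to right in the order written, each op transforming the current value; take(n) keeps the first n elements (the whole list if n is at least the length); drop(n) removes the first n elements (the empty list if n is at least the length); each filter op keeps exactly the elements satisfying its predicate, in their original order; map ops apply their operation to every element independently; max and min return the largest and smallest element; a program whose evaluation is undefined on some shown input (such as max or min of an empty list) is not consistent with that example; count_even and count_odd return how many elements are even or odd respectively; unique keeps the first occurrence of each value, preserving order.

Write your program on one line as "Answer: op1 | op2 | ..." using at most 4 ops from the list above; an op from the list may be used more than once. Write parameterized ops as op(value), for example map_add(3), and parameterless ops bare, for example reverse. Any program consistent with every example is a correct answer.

map_neg | drop(3) | map_neg | count_even

Check, running the answer program on each example:
  [-43, 40, -44, 9, -1, -14, 33, -45, -47, -6] -> [43, -40, 44, -9, 1, 14, -33, 45, 47, 6] -> [-9, 1, 14, -33, 45, 47, 6] -> [9, -1, -14, 33, -45, -47, -6] -> 2
  [-28, -20, 32, 48, -19, 50, -5, -43] -> [28, 20, -32, -48, 19, -50, 5, 43] -> [-48, 19, -50, 5, 43] -> [48, -19, 50, -5, -43] -> 2
  [-26, 3, -32, -17, -4] -> [26, -3, 32, 17, 4] -> [17, 4] -> [-17, -4] -> 1
  [-45, -26, 33, 6, 47, 47, -2] -> [45, 26, -33, -6, -47, -47, 2] -> [-6, -47, -47, 2] -> [6, 47, 47, -2] -> 2
  [2, -49, -15, 13, -8, -23] -> [-2, 49, 15, -13, 8, 23] -> [-13, 8, 23] -> [13, -8, -23] -> 1
  [36, 36, -42, -6, 39] -> [-36, -36, 42, 6, -39] -> [6, -39] -> [-6, 39] -> 1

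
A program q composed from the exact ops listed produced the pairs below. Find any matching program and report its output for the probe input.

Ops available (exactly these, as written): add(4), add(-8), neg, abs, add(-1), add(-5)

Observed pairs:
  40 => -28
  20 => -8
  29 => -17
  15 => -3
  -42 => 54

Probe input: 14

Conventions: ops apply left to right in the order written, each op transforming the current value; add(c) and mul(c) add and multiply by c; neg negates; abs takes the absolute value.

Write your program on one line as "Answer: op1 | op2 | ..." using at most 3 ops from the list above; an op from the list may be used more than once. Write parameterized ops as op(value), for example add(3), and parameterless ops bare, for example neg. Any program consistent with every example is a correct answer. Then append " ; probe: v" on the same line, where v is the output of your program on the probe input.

add(-8) | neg | add(4) ; probe: -2

Check, running the answer program on each example:
  40 -> 32 -> -32 -> -28
  20 -> 12 -> -12 -> -8
  29 -> 21 -> -21 -> -17
  15 -> 7 -> -7 -> -3
  -42 -> -50 -> 50 -> 54
  probe: 14 -> 6 -> -6 -> -2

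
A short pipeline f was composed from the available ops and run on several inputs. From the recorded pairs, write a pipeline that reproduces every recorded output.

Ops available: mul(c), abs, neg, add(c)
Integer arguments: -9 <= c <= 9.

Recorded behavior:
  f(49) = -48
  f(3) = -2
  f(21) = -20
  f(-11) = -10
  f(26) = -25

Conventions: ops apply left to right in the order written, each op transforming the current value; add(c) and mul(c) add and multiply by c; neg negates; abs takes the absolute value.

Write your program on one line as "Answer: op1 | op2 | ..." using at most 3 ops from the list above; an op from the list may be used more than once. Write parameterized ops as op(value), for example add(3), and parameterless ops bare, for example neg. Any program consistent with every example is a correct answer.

abs | neg | add(1)

Check, running the answer program on each example:
  49 -> 49 -> -49 -> -48
  3 -> 3 -> -3 -> -2
  21 -> 21 -> -21 -> -20
  -11 -> 11 -> -11 -> -10
  26 -> 26 -> -26 -> -25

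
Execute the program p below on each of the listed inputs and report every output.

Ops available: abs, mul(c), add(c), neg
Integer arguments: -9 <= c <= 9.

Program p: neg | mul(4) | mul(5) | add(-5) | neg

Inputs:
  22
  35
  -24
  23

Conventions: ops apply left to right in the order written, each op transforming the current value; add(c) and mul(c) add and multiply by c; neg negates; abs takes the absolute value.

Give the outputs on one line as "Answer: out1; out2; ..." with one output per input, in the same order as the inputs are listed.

445; 705; -475; 465

Execution, op by op:
  22 -> -22 -> -88 -> -440 -> -445 -> 445
  35 -> -35 -> -140 -> -700 -> -705 -> 705
  -24 -> 24 -> 96 -> 480 -> 475 -> -475
  23 -> -23 -> -92 -> -460 -> -465 -> 465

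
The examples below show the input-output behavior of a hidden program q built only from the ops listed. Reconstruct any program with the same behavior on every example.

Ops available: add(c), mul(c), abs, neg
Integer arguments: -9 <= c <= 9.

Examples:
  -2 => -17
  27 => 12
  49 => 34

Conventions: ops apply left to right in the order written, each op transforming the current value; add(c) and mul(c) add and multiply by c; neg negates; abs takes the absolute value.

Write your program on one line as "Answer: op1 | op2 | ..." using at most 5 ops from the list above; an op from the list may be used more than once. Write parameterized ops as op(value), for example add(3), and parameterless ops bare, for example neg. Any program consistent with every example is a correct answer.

neg | add(9) | neg | add(2) | add(-8)

Check, running the answer program on each example:
  -2 -> 2 -> 11 -> -11 -> -9 -> -17
  27 -> -27 -> -18 -> 18 -> 20 -> 12
  49 -> -49 -> -40 -> 40 -> 42 -> 34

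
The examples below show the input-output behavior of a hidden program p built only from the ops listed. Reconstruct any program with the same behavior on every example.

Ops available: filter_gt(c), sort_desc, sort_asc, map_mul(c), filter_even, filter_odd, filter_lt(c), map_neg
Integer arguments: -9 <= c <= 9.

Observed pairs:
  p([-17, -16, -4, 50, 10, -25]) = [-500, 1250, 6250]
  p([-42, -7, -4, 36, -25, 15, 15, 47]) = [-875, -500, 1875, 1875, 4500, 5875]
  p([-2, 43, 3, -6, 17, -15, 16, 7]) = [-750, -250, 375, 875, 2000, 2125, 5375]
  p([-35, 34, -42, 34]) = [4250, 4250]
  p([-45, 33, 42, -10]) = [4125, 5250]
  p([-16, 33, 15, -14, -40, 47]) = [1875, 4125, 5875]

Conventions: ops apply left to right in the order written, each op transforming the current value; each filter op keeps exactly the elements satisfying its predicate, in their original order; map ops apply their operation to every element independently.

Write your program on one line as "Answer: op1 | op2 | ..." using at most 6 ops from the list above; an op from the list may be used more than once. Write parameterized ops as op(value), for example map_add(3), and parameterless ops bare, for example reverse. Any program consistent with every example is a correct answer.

filter_gt(-8) | map_mul(5) | map_mul(-5) | sort_asc | map_mul(-5) | sort_asc

Check, running the answer program on each example:
  [-17, -16, -4, 50, 10, -25] -> [-4, 50, 10] -> [-20, 250, 50] -> [100, -1250, -250] -> [-1250, -250, 100] -> [6250, 1250, -500] -> [-500, 1250, 6250]
  [-42, -7, -4, 36, -25, 15, 15, 47] -> [-7, -4, 36, 15, 15, 47] -> [-35, -20, 180, 75, 75, 235] -> [175, 100, -900, -375, -375, -1175] -> [-1175, -900, -375, -375, 100, 175] -> [5875, 4500, 1875, 1875, -500, -875] -> [-875, -500, 1875, 1875, 4500, 5875]
  [-2, 43, 3, -6, 17, -15, 16, 7] -> [-2, 43, 3, -6, 17, 16, 7] -> [-10, 215, 15, -30, 85, 80, 35] -> [50, -1075, -75, 150, -425, -400, -175] -> [-1075, -425, -400, -175, -75, 50, 150] -> [5375, 2125, 2000, 875, 375, -250, -750] -> [-750, -250, 375, 875, 2000, 2125, 5375]
  [-35, 34, -42, 34] -> [34, 34] -> [170, 170] -> [-850, -850] -> [-850, -850] -> [4250, 4250] -> [4250, 4250]
  [-45, 33, 42, -10] -> [33, 42] -> [165, 210] -> [-825, -1050] -> [-1050, -825] -> [5250, 4125] -> [4125, 5250]
  [-16, 33, 15, -14, -40, 47] -> [33, 15, 47] -> [165, 75, 235] -> [-825, -375, -1175] -> [-1175, -825, -375] -> [5875, 4125, 1875] -> [1875, 4125, 5875]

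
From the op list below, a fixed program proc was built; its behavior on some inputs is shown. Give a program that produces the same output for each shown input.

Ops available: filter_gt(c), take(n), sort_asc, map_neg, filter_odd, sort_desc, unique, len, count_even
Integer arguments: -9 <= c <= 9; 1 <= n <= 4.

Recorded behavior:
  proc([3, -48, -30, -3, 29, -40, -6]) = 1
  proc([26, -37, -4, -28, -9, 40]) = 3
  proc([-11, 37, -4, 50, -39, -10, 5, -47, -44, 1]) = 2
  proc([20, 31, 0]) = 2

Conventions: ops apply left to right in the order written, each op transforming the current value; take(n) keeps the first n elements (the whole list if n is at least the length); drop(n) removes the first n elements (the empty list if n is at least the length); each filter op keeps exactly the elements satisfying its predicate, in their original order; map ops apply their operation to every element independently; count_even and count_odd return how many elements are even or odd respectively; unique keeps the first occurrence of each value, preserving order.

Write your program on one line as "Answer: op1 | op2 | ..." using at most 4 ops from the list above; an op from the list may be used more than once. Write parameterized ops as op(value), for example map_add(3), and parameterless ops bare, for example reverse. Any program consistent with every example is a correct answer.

filter_gt(-8) | map_neg | count_even

Check, running the answer program on each example:
  [3, -48, -30, -3, 29, -40, -6] -> [3, -3, 29, -6] -> [-3, 3, -29, 6] -> 1
  [26, -37, -4, -28, -9, 40] -> [26, -4, 40] -> [-26, 4, -40] -> 3
  [-11, 37, -4, 50, -39, -10, 5, -47, -44, 1] -> [37, -4, 50, 5, 1] -> [-37, 4, -50, -5, -1] -> 2
  [20, 31, 0] -> [20, 31, 0] -> [-20, -31, 0] -> 2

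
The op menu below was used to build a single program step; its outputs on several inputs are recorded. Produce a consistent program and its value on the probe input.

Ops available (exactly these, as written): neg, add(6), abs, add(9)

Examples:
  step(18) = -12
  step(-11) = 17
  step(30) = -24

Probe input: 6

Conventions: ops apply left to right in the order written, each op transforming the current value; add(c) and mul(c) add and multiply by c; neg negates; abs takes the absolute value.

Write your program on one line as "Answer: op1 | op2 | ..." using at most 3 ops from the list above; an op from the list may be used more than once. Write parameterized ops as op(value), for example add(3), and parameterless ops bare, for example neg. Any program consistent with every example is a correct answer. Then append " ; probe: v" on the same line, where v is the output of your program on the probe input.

neg | add(6) ; probe: 0

Check, running the answer program on each example:
  18 -> -18 -> -12
  -11 -> 11 -> 17
  30 -> -30 -> -24
  probe: 6 -> -6 -> 0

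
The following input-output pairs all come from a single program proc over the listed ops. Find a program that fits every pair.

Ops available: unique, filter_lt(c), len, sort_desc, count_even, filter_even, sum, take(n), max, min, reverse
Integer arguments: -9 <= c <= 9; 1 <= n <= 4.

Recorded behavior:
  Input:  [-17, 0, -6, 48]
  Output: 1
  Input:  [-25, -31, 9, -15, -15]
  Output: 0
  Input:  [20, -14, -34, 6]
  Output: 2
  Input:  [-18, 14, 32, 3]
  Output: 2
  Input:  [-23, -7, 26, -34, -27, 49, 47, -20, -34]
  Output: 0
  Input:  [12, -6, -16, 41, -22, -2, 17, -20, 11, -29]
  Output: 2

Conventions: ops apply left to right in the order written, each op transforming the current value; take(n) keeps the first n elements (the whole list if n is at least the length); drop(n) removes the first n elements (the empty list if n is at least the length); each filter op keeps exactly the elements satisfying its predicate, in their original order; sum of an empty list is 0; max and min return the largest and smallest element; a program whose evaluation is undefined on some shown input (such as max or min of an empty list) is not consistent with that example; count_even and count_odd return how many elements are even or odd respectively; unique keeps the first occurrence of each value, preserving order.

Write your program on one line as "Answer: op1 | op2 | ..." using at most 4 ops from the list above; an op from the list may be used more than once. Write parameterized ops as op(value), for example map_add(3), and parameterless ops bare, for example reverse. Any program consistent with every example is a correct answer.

unique | take(2) | count_even

Check, running the answer program on each example:
  [-17, 0, -6, 48] -> [-17, 0, -6, 48] -> [-17, 0] -> 1
  [-25, -31, 9, -15, -15] -> [-25, -31, 9, -15] -> [-25, -31] -> 0
  [20, -14, -34, 6] -> [20, -14, -34, 6] -> [20, -14] -> 2
  [-18, 14, 32, 3] -> [-18, 14, 32, 3] -> [-18, 14] -> 2
  [-23, -7, 26, -34, -27, 49, 47, -20, -34] -> [-23, -7, 26, -34, -27, 49, 47, -20] -> [-23, -7] -> 0
  [12, -6, -16, 41, -22, -2, 17, -20, 11, -29] -> [12, -6, -16, 41, -22, -2, 17, -20, 11, -29] -> [12, -6] -> 2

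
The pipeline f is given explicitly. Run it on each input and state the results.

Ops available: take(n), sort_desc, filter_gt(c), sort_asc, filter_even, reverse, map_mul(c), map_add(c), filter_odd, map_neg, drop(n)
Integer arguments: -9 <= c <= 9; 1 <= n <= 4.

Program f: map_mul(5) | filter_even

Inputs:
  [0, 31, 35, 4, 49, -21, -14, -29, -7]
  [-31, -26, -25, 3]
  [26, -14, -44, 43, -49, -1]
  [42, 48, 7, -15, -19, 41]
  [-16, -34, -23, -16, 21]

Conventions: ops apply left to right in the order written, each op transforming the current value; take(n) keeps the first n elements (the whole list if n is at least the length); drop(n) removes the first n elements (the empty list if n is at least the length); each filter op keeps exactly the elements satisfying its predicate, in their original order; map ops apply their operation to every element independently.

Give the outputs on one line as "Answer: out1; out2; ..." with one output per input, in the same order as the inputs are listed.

Execution, op by op:
  [0, 31, 35, 4, 49, -21, -14, -29, -7] -> [0, 155, 175, 20, 245, -105, -70, -145, -35] -> [0, 20, -70]
  [-31, -26, -25, 3] -> [-155, -130, -125, 15] -> [-130]
  [26, -14, -44, 43, -49, -1] -> [130, -70, -220, 215, -245, -5] -> [130, -70, -220]
  [42, 48, 7, -15, -19, 41] -> [210, 240, 35, -75, -95, 205] -> [210, 240]
  [-16, -34, -23, -16, 21] -> [-80, -170, -115, -80, 105] -> [-80, -170, -80]

[0, 20, -70]; [-130]; [130, -70, -220]; [210, 240]; [-80, -170, -80]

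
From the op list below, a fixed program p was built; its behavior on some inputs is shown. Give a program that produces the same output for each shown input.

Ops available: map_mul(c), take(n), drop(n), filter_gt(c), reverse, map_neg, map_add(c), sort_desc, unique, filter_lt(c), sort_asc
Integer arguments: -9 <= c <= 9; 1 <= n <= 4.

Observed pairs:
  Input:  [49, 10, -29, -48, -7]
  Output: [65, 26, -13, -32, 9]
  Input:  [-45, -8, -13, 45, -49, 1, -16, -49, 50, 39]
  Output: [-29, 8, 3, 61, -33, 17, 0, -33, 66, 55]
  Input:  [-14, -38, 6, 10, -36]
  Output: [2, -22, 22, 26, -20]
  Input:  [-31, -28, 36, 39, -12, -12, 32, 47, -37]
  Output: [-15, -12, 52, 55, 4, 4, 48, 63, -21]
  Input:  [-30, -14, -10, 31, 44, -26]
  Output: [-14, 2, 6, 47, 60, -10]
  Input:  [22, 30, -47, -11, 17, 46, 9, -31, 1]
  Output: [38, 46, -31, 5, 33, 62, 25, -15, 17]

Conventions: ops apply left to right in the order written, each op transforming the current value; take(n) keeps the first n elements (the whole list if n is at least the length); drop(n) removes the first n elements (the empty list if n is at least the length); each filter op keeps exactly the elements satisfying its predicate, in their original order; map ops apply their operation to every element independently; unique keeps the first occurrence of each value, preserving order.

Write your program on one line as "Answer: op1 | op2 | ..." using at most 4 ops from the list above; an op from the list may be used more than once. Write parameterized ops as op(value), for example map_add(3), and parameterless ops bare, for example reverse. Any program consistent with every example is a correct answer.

reverse | map_add(8) | map_add(8) | reverse

Check, running the answer program on each example:
  [49, 10, -29, -48, -7] -> [-7, -48, -29, 10, 49] -> [1, -40, -21, 18, 57] -> [9, -32, -13, 26, 65] -> [65, 26, -13, -32, 9]
  [-45, -8, -13, 45, -49, 1, -16, -49, 50, 39] -> [39, 50, -49, -16, 1, -49, 45, -13, -8, -45] -> [47, 58, -41, -8, 9, -41, 53, -5, 0, -37] -> [55, 66, -33, 0, 17, -33, 61, 3, 8, -29] -> [-29, 8, 3, 61, -33, 17, 0, -33, 66, 55]
  [-14, -38, 6, 10, -36] -> [-36, 10, 6, -38, -14] -> [-28, 18, 14, -30, -6] -> [-20, 26, 22, -22, 2] -> [2, -22, 22, 26, -20]
  [-31, -28, 36, 39, -12, -12, 32, 47, -37] -> [-37, 47, 32, -12, -12, 39, 36, -28, -31] -> [-29, 55, 40, -4, -4, 47, 44, -20, -23] -> [-21, 63, 48, 4, 4, 55, 52, -12, -15] -> [-15, -12, 52, 55, 4, 4, 48, 63, -21]
  [-30, -14, -10, 31, 44, -26] -> [-26, 44, 31, -10, -14, -30] -> [-18, 52, 39, -2, -6, -22] -> [-10, 60, 47, 6, 2, -14] -> [-14, 2, 6, 47, 60, -10]
  [22, 30, -47, -11, 17, 46, 9, -31, 1] -> [1, -31, 9, 46, 17, -11, -47, 30, 22] -> [9, -23, 17, 54, 25, -3, -39, 38, 30] -> [17, -15, 25, 62, 33, 5, -31, 46, 38] -> [38, 46, -31, 5, 33, 62, 25, -15, 17]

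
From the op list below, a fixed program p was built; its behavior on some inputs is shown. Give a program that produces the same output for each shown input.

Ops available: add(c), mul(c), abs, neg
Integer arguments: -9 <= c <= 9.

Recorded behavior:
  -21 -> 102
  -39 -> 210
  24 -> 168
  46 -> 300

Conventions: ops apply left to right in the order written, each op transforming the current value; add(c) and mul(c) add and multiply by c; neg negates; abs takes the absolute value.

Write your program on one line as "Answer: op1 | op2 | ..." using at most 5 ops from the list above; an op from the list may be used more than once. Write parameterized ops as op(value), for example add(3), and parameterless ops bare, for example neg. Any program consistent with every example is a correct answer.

neg | add(-4) | abs | mul(6)

Check, running the answer program on each example:
  -21 -> 21 -> 17 -> 17 -> 102
  -39 -> 39 -> 35 -> 35 -> 210
  24 -> -24 -> -28 -> 28 -> 168
  46 -> -46 -> -50 -> 50 -> 300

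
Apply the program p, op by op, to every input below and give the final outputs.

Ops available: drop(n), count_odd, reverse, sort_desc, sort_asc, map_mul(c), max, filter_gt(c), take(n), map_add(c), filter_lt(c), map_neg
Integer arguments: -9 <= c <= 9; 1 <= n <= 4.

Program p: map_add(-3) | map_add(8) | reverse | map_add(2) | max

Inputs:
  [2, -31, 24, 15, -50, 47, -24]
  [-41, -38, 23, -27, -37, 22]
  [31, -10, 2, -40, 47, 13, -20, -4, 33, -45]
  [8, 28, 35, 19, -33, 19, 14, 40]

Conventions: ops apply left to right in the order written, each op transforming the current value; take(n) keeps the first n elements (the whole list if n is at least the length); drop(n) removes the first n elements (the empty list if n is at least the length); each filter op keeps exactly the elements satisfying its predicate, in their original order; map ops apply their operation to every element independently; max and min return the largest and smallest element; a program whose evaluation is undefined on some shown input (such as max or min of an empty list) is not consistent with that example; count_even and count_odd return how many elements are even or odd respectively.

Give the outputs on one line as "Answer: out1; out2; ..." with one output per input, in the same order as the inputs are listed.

54; 30; 54; 47

Execution, op by op:
  [2, -31, 24, 15, -50, 47, -24] -> [-1, -34, 21, 12, -53, 44, -27] -> [7, -26, 29, 20, -45, 52, -19] -> [-19, 52, -45, 20, 29, -26, 7] -> [-17, 54, -43, 22, 31, -24, 9] -> 54
  [-41, -38, 23, -27, -37, 22] -> [-44, -41, 20, -30, -40, 19] -> [-36, -33, 28, -22, -32, 27] -> [27, -32, -22, 28, -33, -36] -> [29, -30, -20, 30, -31, -34] -> 30
  [31, -10, 2, -40, 47, 13, -20, -4, 33, -45] -> [28, -13, -1, -43, 44, 10, -23, -7, 30, -48] -> [36, -5, 7, -35, 52, 18, -15, 1, 38, -40] -> [-40, 38, 1, -15, 18, 52, -35, 7, -5, 36] -> [-38, 40, 3, -13, 20, 54, -33, 9, -3, 38] -> 54
  [8, 28, 35, 19, -33, 19, 14, 40] -> [5, 25, 32, 16, -36, 16, 11, 37] -> [13, 33, 40, 24, -28, 24, 19, 45] -> [45, 19, 24, -28, 24, 40, 33, 13] -> [47, 21, 26, -26, 26, 42, 35, 15] -> 47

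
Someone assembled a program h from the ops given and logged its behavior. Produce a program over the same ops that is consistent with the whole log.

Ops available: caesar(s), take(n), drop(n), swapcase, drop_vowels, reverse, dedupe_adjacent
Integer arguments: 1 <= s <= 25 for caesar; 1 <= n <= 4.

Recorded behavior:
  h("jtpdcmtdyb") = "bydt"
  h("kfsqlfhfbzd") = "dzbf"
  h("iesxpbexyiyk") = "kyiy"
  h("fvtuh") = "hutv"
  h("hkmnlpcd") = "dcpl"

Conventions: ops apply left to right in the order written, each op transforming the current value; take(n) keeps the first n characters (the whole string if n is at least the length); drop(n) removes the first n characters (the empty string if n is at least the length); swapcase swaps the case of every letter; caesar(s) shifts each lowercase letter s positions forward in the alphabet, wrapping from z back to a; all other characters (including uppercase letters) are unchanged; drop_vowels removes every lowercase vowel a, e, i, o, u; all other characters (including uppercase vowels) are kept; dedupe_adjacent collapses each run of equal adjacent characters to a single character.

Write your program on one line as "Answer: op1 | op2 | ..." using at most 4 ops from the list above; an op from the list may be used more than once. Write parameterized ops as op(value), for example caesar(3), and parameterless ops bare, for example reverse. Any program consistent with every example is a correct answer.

drop(1) | reverse | take(4)

Check, running the answer program on each example:
  "jtpdcmtdyb" -> "tpdcmtdyb" -> "bydtmcdpt" -> "bydt"
  "kfsqlfhfbzd" -> "fsqlfhfbzd" -> "dzbfhflqsf" -> "dzbf"
  "iesxpbexyiyk" -> "esxpbexyiyk" -> "kyiyxebpxse" -> "kyiy"
  "fvtuh" -> "vtuh" -> "hutv" -> "hutv"
  "hkmnlpcd" -> "kmnlpcd" -> "dcplnmk" -> "dcpl"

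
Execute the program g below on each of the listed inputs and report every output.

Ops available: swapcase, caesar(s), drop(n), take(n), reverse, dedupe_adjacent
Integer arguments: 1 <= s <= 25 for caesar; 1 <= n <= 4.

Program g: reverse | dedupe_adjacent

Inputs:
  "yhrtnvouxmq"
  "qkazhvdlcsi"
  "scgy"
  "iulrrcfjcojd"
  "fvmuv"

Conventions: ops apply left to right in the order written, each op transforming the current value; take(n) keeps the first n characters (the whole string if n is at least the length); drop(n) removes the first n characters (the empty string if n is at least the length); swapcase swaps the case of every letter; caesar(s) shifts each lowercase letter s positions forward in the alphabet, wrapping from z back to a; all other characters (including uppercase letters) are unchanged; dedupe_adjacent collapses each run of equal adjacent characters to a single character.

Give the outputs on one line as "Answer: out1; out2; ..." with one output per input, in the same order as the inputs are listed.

"qmxuovntrhy"; "iscldvhzakq"; "ygcs"; "djocjfcrlui"; "vumvf"

Execution, op by op:
  "yhrtnvouxmq" -> "qmxuovntrhy" -> "qmxuovntrhy"
  "qkazhvdlcsi" -> "iscldvhzakq" -> "iscldvhzakq"
  "scgy" -> "ygcs" -> "ygcs"
  "iulrrcfjcojd" -> "djocjfcrrlui" -> "djocjfcrlui"
  "fvmuv" -> "vumvf" -> "vumvf"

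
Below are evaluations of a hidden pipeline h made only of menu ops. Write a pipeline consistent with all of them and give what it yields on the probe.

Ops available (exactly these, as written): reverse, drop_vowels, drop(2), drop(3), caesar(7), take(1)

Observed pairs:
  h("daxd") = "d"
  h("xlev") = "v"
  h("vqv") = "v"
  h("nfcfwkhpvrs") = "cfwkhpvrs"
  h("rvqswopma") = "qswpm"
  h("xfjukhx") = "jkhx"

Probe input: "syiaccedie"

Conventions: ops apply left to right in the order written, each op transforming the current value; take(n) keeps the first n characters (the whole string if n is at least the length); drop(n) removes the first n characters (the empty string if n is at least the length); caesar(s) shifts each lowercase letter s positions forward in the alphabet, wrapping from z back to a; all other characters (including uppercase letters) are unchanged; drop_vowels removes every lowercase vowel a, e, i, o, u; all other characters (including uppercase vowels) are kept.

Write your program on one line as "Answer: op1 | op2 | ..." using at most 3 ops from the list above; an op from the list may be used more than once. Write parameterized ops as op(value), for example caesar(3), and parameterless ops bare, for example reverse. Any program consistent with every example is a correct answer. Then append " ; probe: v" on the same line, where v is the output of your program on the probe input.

drop_vowels | drop(2) ; probe: "ccd"

Check, running the answer program on each example:
  "daxd" -> "dxd" -> "d"
  "xlev" -> "xlv" -> "v"
  "vqv" -> "vqv" -> "v"
  "nfcfwkhpvrs" -> "nfcfwkhpvrs" -> "cfwkhpvrs"
  "rvqswopma" -> "rvqswpm" -> "qswpm"
  "xfjukhx" -> "xfjkhx" -> "jkhx"
  probe: "syiaccedie" -> "syccd" -> "ccd"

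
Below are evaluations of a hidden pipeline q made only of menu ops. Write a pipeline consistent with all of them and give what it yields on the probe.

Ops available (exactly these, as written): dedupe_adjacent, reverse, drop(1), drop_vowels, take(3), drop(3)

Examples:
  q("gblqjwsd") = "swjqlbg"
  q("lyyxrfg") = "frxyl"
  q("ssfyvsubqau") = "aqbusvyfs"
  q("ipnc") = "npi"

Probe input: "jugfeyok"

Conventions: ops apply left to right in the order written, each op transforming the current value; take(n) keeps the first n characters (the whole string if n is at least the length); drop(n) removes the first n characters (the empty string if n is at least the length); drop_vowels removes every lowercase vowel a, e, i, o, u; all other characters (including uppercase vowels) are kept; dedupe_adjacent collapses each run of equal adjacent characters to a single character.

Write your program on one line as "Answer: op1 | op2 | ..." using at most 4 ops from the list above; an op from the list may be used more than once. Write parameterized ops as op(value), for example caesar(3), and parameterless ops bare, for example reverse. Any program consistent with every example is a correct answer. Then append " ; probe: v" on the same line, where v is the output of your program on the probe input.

reverse | dedupe_adjacent | drop(1) ; probe: "oyefguj"

Check, running the answer program on each example:
  "gblqjwsd" -> "dswjqlbg" -> "dswjqlbg" -> "swjqlbg"
  "lyyxrfg" -> "gfrxyyl" -> "gfrxyl" -> "frxyl"
  "ssfyvsubqau" -> "uaqbusvyfss" -> "uaqbusvyfs" -> "aqbusvyfs"
  "ipnc" -> "cnpi" -> "cnpi" -> "npi"
  probe: "jugfeyok" -> "koyefguj" -> "koyefguj" -> "oyefguj"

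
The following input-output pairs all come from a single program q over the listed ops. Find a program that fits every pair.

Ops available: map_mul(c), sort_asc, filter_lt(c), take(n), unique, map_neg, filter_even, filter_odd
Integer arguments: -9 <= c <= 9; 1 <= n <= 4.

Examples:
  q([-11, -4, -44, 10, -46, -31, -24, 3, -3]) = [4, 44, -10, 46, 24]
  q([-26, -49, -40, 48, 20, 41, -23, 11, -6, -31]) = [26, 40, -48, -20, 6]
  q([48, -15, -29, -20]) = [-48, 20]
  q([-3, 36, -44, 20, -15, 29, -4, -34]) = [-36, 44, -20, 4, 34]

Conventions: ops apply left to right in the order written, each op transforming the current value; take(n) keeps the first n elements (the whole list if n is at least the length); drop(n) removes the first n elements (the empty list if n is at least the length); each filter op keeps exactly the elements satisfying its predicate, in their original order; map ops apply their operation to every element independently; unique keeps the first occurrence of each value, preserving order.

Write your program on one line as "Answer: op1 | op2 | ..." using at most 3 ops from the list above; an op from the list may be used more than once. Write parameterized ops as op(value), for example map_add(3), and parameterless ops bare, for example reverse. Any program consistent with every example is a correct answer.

filter_even | map_neg

Check, running the answer program on each example:
  [-11, -4, -44, 10, -46, -31, -24, 3, -3] -> [-4, -44, 10, -46, -24] -> [4, 44, -10, 46, 24]
  [-26, -49, -40, 48, 20, 41, -23, 11, -6, -31] -> [-26, -40, 48, 20, -6] -> [26, 40, -48, -20, 6]
  [48, -15, -29, -20] -> [48, -20] -> [-48, 20]
  [-3, 36, -44, 20, -15, 29, -4, -34] -> [36, -44, 20, -4, -34] -> [-36, 44, -20, 4, 34]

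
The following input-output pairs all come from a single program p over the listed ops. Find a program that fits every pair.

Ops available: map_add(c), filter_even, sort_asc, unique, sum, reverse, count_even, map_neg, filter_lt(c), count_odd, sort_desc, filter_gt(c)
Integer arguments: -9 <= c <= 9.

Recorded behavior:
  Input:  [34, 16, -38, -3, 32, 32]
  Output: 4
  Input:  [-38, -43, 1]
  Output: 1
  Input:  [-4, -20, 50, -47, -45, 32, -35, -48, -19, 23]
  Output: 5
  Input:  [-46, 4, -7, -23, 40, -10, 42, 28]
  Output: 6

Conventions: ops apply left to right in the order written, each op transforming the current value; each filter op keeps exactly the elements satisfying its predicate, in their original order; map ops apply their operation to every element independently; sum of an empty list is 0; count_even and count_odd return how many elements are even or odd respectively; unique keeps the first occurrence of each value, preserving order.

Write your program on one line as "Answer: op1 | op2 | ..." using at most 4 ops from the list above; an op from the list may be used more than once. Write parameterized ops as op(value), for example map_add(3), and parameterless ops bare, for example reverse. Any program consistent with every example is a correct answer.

filter_even | reverse | unique | count_even

Check, running the answer program on each example:
  [34, 16, -38, -3, 32, 32] -> [34, 16, -38, 32, 32] -> [32, 32, -38, 16, 34] -> [32, -38, 16, 34] -> 4
  [-38, -43, 1] -> [-38] -> [-38] -> [-38] -> 1
  [-4, -20, 50, -47, -45, 32, -35, -48, -19, 23] -> [-4, -20, 50, 32, -48] -> [-48, 32, 50, -20, -4] -> [-48, 32, 50, -20, -4] -> 5
  [-46, 4, -7, -23, 40, -10, 42, 28] -> [-46, 4, 40, -10, 42, 28] -> [28, 42, -10, 40, 4, -46] -> [28, 42, -10, 40, 4, -46] -> 6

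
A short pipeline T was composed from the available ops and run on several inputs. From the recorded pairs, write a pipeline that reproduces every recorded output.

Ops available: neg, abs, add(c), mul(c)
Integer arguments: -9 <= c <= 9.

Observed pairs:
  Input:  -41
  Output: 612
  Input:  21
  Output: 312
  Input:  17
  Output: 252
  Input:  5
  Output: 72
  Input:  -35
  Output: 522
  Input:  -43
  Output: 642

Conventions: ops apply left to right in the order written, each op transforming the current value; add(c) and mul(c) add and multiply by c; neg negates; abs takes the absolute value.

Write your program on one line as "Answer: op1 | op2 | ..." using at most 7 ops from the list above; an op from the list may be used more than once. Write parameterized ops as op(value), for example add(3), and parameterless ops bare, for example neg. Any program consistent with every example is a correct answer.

abs | neg | mul(3) | abs | mul(5) | add(-3)

Check, running the answer program on each example:
  -41 -> 41 -> -41 -> -123 -> 123 -> 615 -> 612
  21 -> 21 -> -21 -> -63 -> 63 -> 315 -> 312
  17 -> 17 -> -17 -> -51 -> 51 -> 255 -> 252
  5 -> 5 -> -5 -> -15 -> 15 -> 75 -> 72
  -35 -> 35 -> -35 -> -105 -> 105 -> 525 -> 522
  -43 -> 43 -> -43 -> -129 -> 129 -> 645 -> 642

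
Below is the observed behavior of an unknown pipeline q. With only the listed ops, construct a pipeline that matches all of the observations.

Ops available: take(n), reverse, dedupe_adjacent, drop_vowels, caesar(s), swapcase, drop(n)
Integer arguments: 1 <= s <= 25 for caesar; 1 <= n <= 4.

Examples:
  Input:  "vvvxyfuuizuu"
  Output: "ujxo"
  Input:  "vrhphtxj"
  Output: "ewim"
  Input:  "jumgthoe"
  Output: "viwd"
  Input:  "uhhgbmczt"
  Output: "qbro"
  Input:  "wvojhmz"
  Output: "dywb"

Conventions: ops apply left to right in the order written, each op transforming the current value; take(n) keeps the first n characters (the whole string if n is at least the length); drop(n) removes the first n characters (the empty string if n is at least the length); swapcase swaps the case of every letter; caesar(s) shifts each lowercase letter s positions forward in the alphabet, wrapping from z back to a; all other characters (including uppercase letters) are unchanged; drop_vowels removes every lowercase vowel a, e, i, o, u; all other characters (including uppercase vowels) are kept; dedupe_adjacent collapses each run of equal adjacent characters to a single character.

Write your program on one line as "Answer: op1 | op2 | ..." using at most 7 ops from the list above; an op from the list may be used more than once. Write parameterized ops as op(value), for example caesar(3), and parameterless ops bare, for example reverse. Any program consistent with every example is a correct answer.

reverse | dedupe_adjacent | caesar(15) | drop(1) | take(4) | reverse

Check, running the answer program on each example:
  "vvvxyfuuizuu" -> "uuziuufyxvvv" -> "uziufyxv" -> "joxjunmk" -> "oxjunmk" -> "oxju" -> "ujxo"
  "vrhphtxj" -> "jxthphrv" -> "jxthphrv" -> "ymiwewgk" -> "miwewgk" -> "miwe" -> "ewim"
  "jumgthoe" -> "eohtgmuj" -> "eohtgmuj" -> "tdwivbjy" -> "dwivbjy" -> "dwiv" -> "viwd"
  "uhhgbmczt" -> "tzcmbghhu" -> "tzcmbghu" -> "iorbqvwj" -> "orbqvwj" -> "orbq" -> "qbro"
  "wvojhmz" -> "zmhjovw" -> "zmhjovw" -> "obwydkl" -> "bwydkl" -> "bwyd" -> "dywb"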